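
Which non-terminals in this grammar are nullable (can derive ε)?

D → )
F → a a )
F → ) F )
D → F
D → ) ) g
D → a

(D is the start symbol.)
There are no ε-productions, so no non-terminal can derive ε.
No non-terminals are nullable.

Answer: None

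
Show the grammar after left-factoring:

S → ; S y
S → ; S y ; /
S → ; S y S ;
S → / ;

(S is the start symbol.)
Left-factoring transforms A → αβ₁ | αβ₂ into A → αA' and A' → β₁ | β₂
(α is the longest common prefix among the alternatives). Repeat until
no nonterminal has two alternatives with a common prefix.

Round 1: S has alternatives sharing prefix '; S y'. Introduce S': S → ; S y S'
  Add: S' → ε
  Add: S' → ; /
  Add: S' → S ;

No remaining common prefixes — done.

Resulting grammar:
S → ; S y S'
S' → ε
S' → ; /
S' → S ;
S → / ;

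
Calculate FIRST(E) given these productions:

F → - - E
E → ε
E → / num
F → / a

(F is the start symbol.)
To compute FIRST(E), examine every production with E on the left-hand side, reading each right-hand side left to right until a non-nullable symbol is reached.

From E → ε:
  - ε-production, so ε ∈ FIRST(E)
From E → / num:
  - '/' is a terminal: add '/' and stop

Collecting: FIRST(E) = { '/', ε }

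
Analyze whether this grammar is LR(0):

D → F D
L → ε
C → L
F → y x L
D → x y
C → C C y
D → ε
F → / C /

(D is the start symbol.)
A grammar is LR(0) if no state in the canonical LR(0) collection has:
  - both a shift item (dot before a terminal) and a complete item (shift-reduce conflict), or
  - two or more complete items (reduce-reduce conflict; the accept item [D' → D .] counts as a complete item here).

Augment with D' → D and build the canonical LR(0) collection (I0 = CLOSURE({[D' → . D]}), then GOTO on every symbol after a dot until no new states appear). It has 15 states:
  I0: { [D → . F D], [D → . x y], [D → .], [D' → . D], [F → . / C /], [F → . y x L] }  — shift, reduce
  I1: { [C → . C C y], [C → . L], [F → / . C /], [L → .] }  — reduce
  I2: { [D' → D .] }  — accept
  I3: { [D → . F D], [D → . x y], [D → .], [D → F . D], [F → . / C /], [F → . y x L] }  — shift, reduce
  I4: { [D → x . y] }  — shift
  I5: { [F → y . x L] }  — shift
  I6: { [F → y x . L], [L → .] }  — reduce
  I7: { [F → y x L .] }  — reduce
  I8: { [D → x y .] }  — reduce
  I9: { [D → F D .] }  — reduce
  I10: { [C → . C C y], [C → . L], [C → C . C y], [F → / C . /], [L → .] }  — shift, reduce
  I11: { [C → L .] }  — reduce
  I12: { [F → / C / .] }  — reduce
  I13: { [C → . C C y], [C → . L], [C → C . C y], [C → C C . y], [L → .] }  — shift, reduce
  I14: { [C → C C y .] }  — reduce

Conflict in state I0:
  Shift-reduce conflict between [D → .] and [D → . x y]
So the grammar is NOT LR(0).

Answer: No. Shift-reduce conflict between [D → .] and [D → . x y]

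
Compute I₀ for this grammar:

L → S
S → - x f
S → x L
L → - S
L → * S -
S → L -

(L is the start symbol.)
First, augment the grammar with L' → L
I₀ = CLOSURE({ [L' → . L] }):
  [L' → . L] has the dot before L: add [L → . S], [L → . - S], [L → . * S -]
  [L → . S] has the dot before S: add [S → . - x f], [S → . x L], [S → . L -]
No further items can be added.

I₀ = { [L → . * S -], [L → . - S], [L → . S], [L' → . L], [S → . - x f], [S → . L -], [S → . x L] }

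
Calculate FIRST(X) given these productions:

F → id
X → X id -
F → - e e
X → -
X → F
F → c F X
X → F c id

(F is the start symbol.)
{ '-', 'c', 'id' }

FIRST sets of the other non-terminals involved (by the same procedure, iterated to a fixed point):
  FIRST(F) = { '-', 'c', 'id' }

From X → X id -:
  - X is the symbol being defined: contributes nothing new
    X is not nullable, so stop
From X → -:
  - '-' is a terminal: add '-' and stop
From X → F:
  - F is a non-terminal: add FIRST(F) \ {ε} = { '-', 'c', 'id' }
    F is not nullable, so stop
From X → F c id:
  - F is a non-terminal: add FIRST(F) \ {ε} = { '-', 'c', 'id' }
    F is not nullable, so stop

Collecting: FIRST(X) = { '-', 'c', 'id' }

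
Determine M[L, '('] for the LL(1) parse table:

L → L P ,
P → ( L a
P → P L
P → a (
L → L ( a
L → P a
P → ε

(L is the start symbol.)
L → L P ,, L → L ( a, L → P a

To find M[L, '('], we find productions for L where '(' is in the predict set (PREDICT(N → α) = (FIRST(α) \ {ε}) ∪ (FOLLOW(N) if α ⇒* ε)).

Relevant sets:
  FIRST(L) = { '(', 'a' }
  FIRST(P) = { '(', 'a', ε }

L → L P ,: PREDICT = { '(', 'a' }
  '(' is in predict set, so this production goes in M[L, '(']
L → L ( a: PREDICT = { '(', 'a' }
  '(' is in predict set, so this production goes in M[L, '(']
L → P a: PREDICT = { '(', 'a' }
  '(' is in predict set, so this production goes in M[L, '(']

M[L, '('] = L → L P ,, L → L ( a, L → P a  (a multiply-defined cell — the grammar is not LL(1))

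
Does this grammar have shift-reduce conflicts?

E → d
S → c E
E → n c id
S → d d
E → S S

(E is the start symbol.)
Yes — I4: [E → d .] vs [S → d . d]

Augment with E' → E and build the canonical LR(0) collection (I0 = CLOSURE({[E' → . E]}), then GOTO on every symbol after a dot until no new states appear). It has 12 states:
  I0: { [E → . S S], [E → . d], [E → . n c id], [E' → . E], [S → . c E], [S → . d d] }  — shift
  I1: { [E' → E .] }  — accept
  I2: { [E → S . S], [S → . c E], [S → . d d] }  — shift
  I3: { [E → . S S], [E → . d], [E → . n c id], [S → . c E], [S → . d d], [S → c . E] }  — shift
  I4: { [E → d .], [S → d . d] }  — shift, reduce
  I5: { [E → n . c id] }  — shift
  I6: { [E → n c . id] }  — shift
  I7: { [E → n c id .] }  — reduce
  I8: { [S → d d .] }  — reduce
  I9: { [S → c E .] }  — reduce
  I10: { [E → S S .] }  — reduce
  I11: { [S → d . d] }  — shift

I4 contains reduce item [E → d .] and shift item [S → d . d] — shift-reduce conflict.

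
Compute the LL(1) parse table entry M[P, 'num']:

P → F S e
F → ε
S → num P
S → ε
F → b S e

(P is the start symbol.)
To find M[P, 'num'], we find productions for P where 'num' is in the predict set (PREDICT(N → α) = (FIRST(α) \ {ε}) ∪ (FOLLOW(N) if α ⇒* ε)).

Relevant sets:
  FIRST(F) = { 'b', ε }
  FIRST(S) = { 'num', ε }

P → F S e: PREDICT = { 'b', 'e', 'num' }
  'num' is in predict set, so this production goes in M[P, 'num']

M[P, 'num'] = P → F S e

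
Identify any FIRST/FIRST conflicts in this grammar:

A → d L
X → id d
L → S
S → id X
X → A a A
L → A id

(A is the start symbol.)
No FIRST/FIRST conflicts.

A FIRST/FIRST conflict occurs when two productions N → α and N → β for the same non-terminal have FIRST(α) ∩ FIRST(β) ≠ ∅ (with ε ∈ FIRST of a nullable right-hand side, so two nullable alternatives also conflict).

FIRST sets of the non-terminals at (or reachable through a nullable prefix from) the front of some alternative:
  FIRST(A) = { 'd' }
  FIRST(S) = { 'id' }

Productions for X:
  X → id d: FIRST = { 'id' }
  X → A a A: FIRST = { 'd' }
Productions for L:
  L → S: FIRST = { 'id' }
  L → A id: FIRST = { 'd' }
A, S have only one production, so no FIRST/FIRST conflict is possible there.

All alternatives of each non-terminal have pairwise disjoint FIRST sets.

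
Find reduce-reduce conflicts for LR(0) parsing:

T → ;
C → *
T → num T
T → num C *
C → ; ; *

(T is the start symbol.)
A reduce-reduce conflict occurs when an LR(0) state has two complete items [A → α .] and [B → β .] — both call for a reduction, and with no lookahead the parser cannot choose between them.

Augment with T' → T and build the canonical LR(0) collection (I0 = CLOSURE({[T' → . T]}), then GOTO on every symbol after a dot until no new states appear). It has 11 states:
  I0: { [T → . ;], [T → . num C *], [T → . num T], [T' → . T] }  — shift
  I1: { [T → ; .] }  — reduce
  I2: { [T' → T .] }  — accept
  I3: { [C → . *], [C → . ; ; *], [T → . ;], [T → . num C *], [T → . num T], [T → num . C *], [T → num . T] }  — shift
  I4: { [C → * .] }  — reduce
  I5: { [C → ; . ; *], [T → ; .] }  — shift, reduce
  I6: { [T → num C . *] }  — shift
  I7: { [T → num T .] }  — reduce
  I8: { [T → num C * .] }  — reduce
  I9: { [C → ; ; . *] }  — shift
  I10: { [C → ; ; * .] }  — reduce

No state contains more than one complete item.

Answer: No reduce-reduce conflicts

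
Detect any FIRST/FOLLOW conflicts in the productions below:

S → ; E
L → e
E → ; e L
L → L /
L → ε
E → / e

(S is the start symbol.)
Nullable non-terminals: L.
FIRST sets used below: FIRST(L) = { '/', 'e', ε }

L: nullable alternative(s) L → ε; FOLLOW(L) = { $, '/' }
  L → e: FIRST \ {ε} = { 'e' } — disjoint from FOLLOW(L)
  L → L /: FIRST \ {ε} = { '/', 'e' } — overlaps FOLLOW(L) on { '/' }: CONFLICT
  L → ε: FIRST \ {ε} = { } — this is the only nullable alternative, skip

E, S have no nullable alternative, so no FIRST/FOLLOW check is needed there.

So the grammar has 1 FIRST/FOLLOW conflict (marked CONFLICT above).

Answer: Yes. L → L '/' with FOLLOW(L) on { '/' }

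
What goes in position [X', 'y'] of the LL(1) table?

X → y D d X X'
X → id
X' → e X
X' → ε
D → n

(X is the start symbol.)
Empty (error entry)

To find M[X', 'y'], we find productions for X' where 'y' is in the predict set (PREDICT(N → α) = (FIRST(α) \ {ε}) ∪ (FOLLOW(N) if α ⇒* ε)).

Relevant sets:
  FOLLOW(X') = { $, 'e' }

X' → e X: PREDICT = { 'e' }
X' → ε: PREDICT = { $, 'e' }

M[X', 'y'] is empty (no production applies)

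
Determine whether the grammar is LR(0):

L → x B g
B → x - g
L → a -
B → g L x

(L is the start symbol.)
Yes, the grammar is LR(0)

A grammar is LR(0) if no state in the canonical LR(0) collection has:
  - both a shift item (dot before a terminal) and a complete item (shift-reduce conflict), or
  - two or more complete items (reduce-reduce conflict; the accept item [L' → L .] counts as a complete item here).

Augment with L' → L and build the canonical LR(0) collection (I0 = CLOSURE({[L' → . L]}), then GOTO on every symbol after a dot until no new states appear). It has 13 states:
  I0: { [L → . a -], [L → . x B g], [L' → . L] }  — shift
  I1: { [L' → L .] }  — accept
  I2: { [L → a . -] }  — shift
  I3: { [B → . g L x], [B → . x - g], [L → x . B g] }  — shift
  I4: { [L → x B . g] }  — shift
  I5: { [B → g . L x], [L → . a -], [L → . x B g] }  — shift
  I6: { [B → x . - g] }  — shift
  I7: { [B → x - . g] }  — shift
  I8: { [B → x - g .] }  — reduce
  I9: { [B → g L . x] }  — shift
  I10: { [B → g L x .] }  — reduce
  I11: { [L → x B g .] }  — reduce
  I12: { [L → a - .] }  — reduce

Every state is either a pure shift/goto state or contains exactly one complete item and nothing to shift — no conflicts. The grammar is LR(0).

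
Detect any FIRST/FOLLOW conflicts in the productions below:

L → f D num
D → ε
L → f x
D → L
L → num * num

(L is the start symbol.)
Yes. D → L with FOLLOW(D) on { 'num' }

Nullable non-terminals: D.
FIRST sets used below: FIRST(L) = { 'f', 'num' }

D: nullable alternative(s) D → ε; FOLLOW(D) = { 'num' }
  D → ε: FIRST \ {ε} = { } — this is the only nullable alternative, skip
  D → L: FIRST \ {ε} = { 'f', 'num' } — overlaps FOLLOW(D) on { 'num' }: CONFLICT

L has no nullable alternative, so no FIRST/FOLLOW check is needed there.

So the grammar has 1 FIRST/FOLLOW conflict (marked CONFLICT above).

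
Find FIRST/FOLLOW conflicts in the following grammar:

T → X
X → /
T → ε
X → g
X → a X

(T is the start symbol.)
A FIRST/FOLLOW conflict occurs when a non-terminal N has a nullable alternative N → β (β ⇒* ε) and another alternative N → α with FIRST(α) ∩ FOLLOW(N) ≠ ∅: on such a lookahead the parser cannot decide between expanding α and letting N vanish via β.

Nullable non-terminals: T.
FIRST sets used below: FIRST(X) = { '/', 'a', 'g' }

T: nullable alternative(s) T → ε; FOLLOW(T) = { $ }
  T → X: FIRST \ {ε} = { '/', 'a', 'g' } — disjoint from FOLLOW(T)
  T → ε: FIRST \ {ε} = { } — this is the only nullable alternative, skip

X has no nullable alternative, so no FIRST/FOLLOW check is needed there.

No FIRST/FOLLOW conflicts found.

Answer: No FIRST/FOLLOW conflicts.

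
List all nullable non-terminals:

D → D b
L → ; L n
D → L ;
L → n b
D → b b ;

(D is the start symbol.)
None

A non-terminal is nullable if it can derive ε (the empty string): either it has an ε-production, or it has a production whose right-hand side consists entirely of nullable non-terminals.

There are no ε-productions, so no non-terminal can derive ε.
No non-terminals are nullable.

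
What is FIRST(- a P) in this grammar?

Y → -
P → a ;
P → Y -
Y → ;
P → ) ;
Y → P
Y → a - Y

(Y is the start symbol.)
{ '-' }

To compute FIRST(- a P), process the symbols left to right:
Symbol - is a terminal. Add '-' and stop.
FIRST(- a P) = { '-' }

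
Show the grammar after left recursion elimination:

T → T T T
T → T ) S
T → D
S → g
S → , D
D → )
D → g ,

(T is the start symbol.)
T is directly left-recursive. The standard transformation for
  A → A α₁ | ... | A α_m | β₁ | ... | β_n
is
  A  → β₁ A' | ... | β_n A'
  A' → α₁ A' | ... | α_m A' | ε

T → D becomes T → D T'
T → T T T becomes T' → T T T'
T → T ) S becomes T' → ) S T'
Add T' → ε

Productions for other non-terminals are unchanged:
  S → g
  S → , D
  D → )
  D → g ,

Resulting grammar:
T → D T'
T' → T T T'
T' → ) S T'
T' → ε
S → g
S → , D
D → )
D → g ,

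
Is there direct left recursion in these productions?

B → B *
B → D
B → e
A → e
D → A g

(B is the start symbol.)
Direct left recursion occurs when N → N α for some non-terminal N (the right-hand side begins with the left-hand side itself).

B → B *: LEFT RECURSIVE (starts with B)
B → D: starts with D
B → e: starts with e
A → e: starts with e
D → A g: starts with A

The grammar has direct left recursion on: B.

Answer: Yes, B is left-recursive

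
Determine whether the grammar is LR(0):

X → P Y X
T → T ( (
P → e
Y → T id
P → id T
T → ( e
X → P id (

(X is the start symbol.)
Augment with X' → X and build the canonical LR(0) collection (I0 = CLOSURE({[X' → . X]}), then GOTO on every symbol after a dot until no new states appear). It has 16 states:
  I0: { [P → . e], [P → . id T], [X → . P Y X], [X → . P id (], [X' → . X] }  — shift
  I1: { [T → . ( e], [T → . T ( (], [X → P . Y X], [X → P . id (], [Y → . T id] }  — shift
  I2: { [X' → X .] }  — accept
  I3: { [P → e .] }  — reduce
  I4: { [P → id . T], [T → . ( e], [T → . T ( (] }  — shift
  I5: { [T → ( . e] }  — shift
  I6: { [P → id T .], [T → T . ( (] }  — shift, reduce
  I7: { [T → T ( . (] }  — shift
  I8: { [T → T ( ( .] }  — reduce
  I9: { [T → ( e .] }  — reduce
  I10: { [T → T . ( (], [Y → T . id] }  — shift
  I11: { [P → . e], [P → . id T], [X → . P Y X], [X → . P id (], [X → P Y . X] }  — shift
  I12: { [X → P id . (] }  — shift
  I13: { [X → P id ( .] }  — reduce
  I14: { [X → P Y X .] }  — reduce
  I15: { [Y → T id .] }  — reduce

Conflict in state I6:
  Shift-reduce conflict between [P → id T .] and [T → T . ( (]
So the grammar is NOT LR(0).

Answer: No. Shift-reduce conflict between [P → id T .] and [T → T . ( (]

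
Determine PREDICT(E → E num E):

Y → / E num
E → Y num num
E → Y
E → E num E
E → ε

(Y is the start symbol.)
PREDICT(E → E num E) = (FIRST(RHS) \ {ε}) ∪ (FOLLOW(E) if ε ∈ FIRST(RHS), i.e. RHS ⇒* ε)
FIRST(E) = { '/', 'num', ε }
FIRST(E num E) = { '/', 'num' }
ε ∉ FIRST(E num E), so FOLLOW(E) is not added.
PREDICT(E → E num E) = { '/', 'num' }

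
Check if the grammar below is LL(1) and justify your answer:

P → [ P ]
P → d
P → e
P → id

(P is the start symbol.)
Yes, the grammar is LL(1).

A grammar is LL(1) if for each non-terminal N with multiple productions, the predict sets of those productions are pairwise disjoint, where PREDICT(N → α) = (FIRST(α) \ {ε}) ∪ (FOLLOW(N) if α ⇒* ε).

For P:
  PREDICT(P → '[' P ']') = { '[' }
  PREDICT(P → d) = { 'd' }
  PREDICT(P → e) = { 'e' }
  PREDICT(P → id) = { 'id' }

All predict sets are disjoint. The grammar IS LL(1).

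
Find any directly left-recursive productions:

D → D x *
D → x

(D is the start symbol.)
Yes, D is left-recursive

Direct left recursion occurs when N → N α for some non-terminal N (the right-hand side begins with the left-hand side itself).

D → D x *: LEFT RECURSIVE (starts with D)
D → x: starts with x

The grammar has direct left recursion on: D.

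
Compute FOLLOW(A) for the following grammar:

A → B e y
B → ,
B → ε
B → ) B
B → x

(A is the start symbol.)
To compute FOLLOW(A), find every occurrence of A on a right-hand side N → α A β: add FIRST(β) \ {ε}, and if β is empty or nullable also add FOLLOW(N). Iterate to a fixed point.

A is the start symbol, so $ ∈ FOLLOW(A).
A does not occur on any right-hand side.

Taking the union: FOLLOW(A) = { $ }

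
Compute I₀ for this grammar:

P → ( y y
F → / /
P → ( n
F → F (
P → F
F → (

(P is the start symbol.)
First, augment the grammar with P' → P
I₀ = CLOSURE({ [P' → . P] }):
  [P' → . P] has the dot before P: add [P → . ( y y], [P → . ( n], [P → . F]
  [P → . F] has the dot before F: add [F → . / /], [F → . F (], [F → . (]
No further items can be added.

I₀ = { [F → . (], [F → . / /], [F → . F (], [P → . ( n], [P → . ( y y], [P → . F], [P' → . P] }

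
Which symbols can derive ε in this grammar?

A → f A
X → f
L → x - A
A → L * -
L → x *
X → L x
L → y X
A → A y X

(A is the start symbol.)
None

There are no ε-productions, so no non-terminal can derive ε.
No non-terminals are nullable.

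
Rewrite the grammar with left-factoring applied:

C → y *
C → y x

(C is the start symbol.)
C → y C'
C' → *
C' → x

Left-factoring transforms A → αβ₁ | αβ₂ into A → αA' and A' → β₁ | β₂
(α is the longest common prefix among the alternatives). Repeat until
no nonterminal has two alternatives with a common prefix.

Round 1: C has alternatives sharing prefix 'y'. Introduce C': C → y C'
  Add: C' → *
  Add: C' → x

No remaining common prefixes — done.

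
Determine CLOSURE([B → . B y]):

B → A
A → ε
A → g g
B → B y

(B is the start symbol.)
{ [A → . g g], [A → .], [B → . A], [B → . B y] }

To compute CLOSURE, for each item [A → α.Bβ] where B is a non-terminal, add [B → .γ] for all productions B → γ; repeat for the newly added items until nothing changes.

Start with: [B → . B y]
  [B → . B y] has the dot before B: add [B → . A]
  [B → . A] has the dot before A: add [A → .], [A → . g g]
No further items can be added.

CLOSURE = { [A → . g g], [A → .], [B → . A], [B → . B y] }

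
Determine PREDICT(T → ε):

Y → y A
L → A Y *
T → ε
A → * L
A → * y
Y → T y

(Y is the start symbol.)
{ 'y' }

PREDICT(T → ε) = (FIRST(RHS) \ {ε}) ∪ (FOLLOW(T) if ε ∈ FIRST(RHS), i.e. RHS ⇒* ε)
The right-hand side is ε (FIRST(ε) = { ε }), so the predict set is FOLLOW(T) = { 'y' }
PREDICT(T → ε) = { 'y' }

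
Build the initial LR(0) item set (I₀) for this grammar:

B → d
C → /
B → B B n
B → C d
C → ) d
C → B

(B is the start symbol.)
First, augment the grammar with B' → B
I₀ = CLOSURE({ [B' → . B] }):
  [B' → . B] has the dot before B: add [B → . d], [B → . B B n], [B → . C d]
  [B → . C d] has the dot before C: add [C → . /], [C → . ) d], [C → . B]
No further items can be added.

I₀ = { [B → . B B n], [B → . C d], [B → . d], [B' → . B], [C → . ) d], [C → . /], [C → . B] }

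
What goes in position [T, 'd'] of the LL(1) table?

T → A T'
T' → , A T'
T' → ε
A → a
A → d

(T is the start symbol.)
T → A T'

To find M[T, 'd'], we find productions for T where 'd' is in the predict set (PREDICT(N → α) = (FIRST(α) \ {ε}) ∪ (FOLLOW(N) if α ⇒* ε)).

Relevant sets:
  FIRST(A) = { 'a', 'd' }

T → A T': PREDICT = { 'a', 'd' }
  'd' is in predict set, so this production goes in M[T, 'd']

M[T, 'd'] = T → A T'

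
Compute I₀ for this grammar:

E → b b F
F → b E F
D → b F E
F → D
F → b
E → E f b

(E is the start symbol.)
{ [E → . E f b], [E → . b b F], [E' → . E] }

First, augment the grammar with E' → E
I₀ = CLOSURE({ [E' → . E] }):
  [E' → . E] has the dot before E: add [E → . b b F], [E → . E f b]
No further items can be added.

I₀ = { [E → . E f b], [E → . b b F], [E' → . E] }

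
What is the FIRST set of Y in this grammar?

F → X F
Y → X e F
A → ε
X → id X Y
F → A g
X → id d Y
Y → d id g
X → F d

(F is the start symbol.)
{ 'd', 'g', 'id' }

To compute FIRST(Y), examine every production with Y on the left-hand side, reading each right-hand side left to right until a non-nullable symbol is reached.

FIRST sets of the other non-terminals involved (by the same procedure, iterated to a fixed point):
  FIRST(X) = { 'g', 'id' }

From Y → X e F:
  - X is a non-terminal: add FIRST(X) \ {ε} = { 'g', 'id' }
    X is not nullable, so stop
From Y → d id g:
  - d is a terminal: add 'd' and stop

Collecting: FIRST(Y) = { 'd', 'g', 'id' }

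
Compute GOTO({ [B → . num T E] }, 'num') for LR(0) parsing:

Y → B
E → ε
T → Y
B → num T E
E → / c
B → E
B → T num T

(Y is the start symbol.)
GOTO(I, 'num') = CLOSURE({ [A → αX.β] : [A → α.Xβ] ∈ I, X = 'num' })

Items with dot before 'num', with the dot advanced:
  [B → . num T E] → [B → num . T E]
Closure of the advanced items:
  [B → num . T E] has the dot before T: add [T → . Y]
  [T → . Y] has the dot before Y: add [Y → . B]
  [Y → . B] has the dot before B: add [B → . num T E], [B → . E], [B → . T num T]
  [B → . E] has the dot before E: add [E → .], [E → . / c]

GOTO = { [B → . E], [B → . T num T], [B → . num T E], [B → num . T E], [E → . / c], [E → .], [T → . Y], [Y → . B] }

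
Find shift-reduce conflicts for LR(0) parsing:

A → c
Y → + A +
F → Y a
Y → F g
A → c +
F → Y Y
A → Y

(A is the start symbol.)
Augment with A' → A and build the canonical LR(0) collection (I0 = CLOSURE({[A' → . A]}), then GOTO on every symbol after a dot until no new states appear). It has 12 states:
  I0: { [A → . Y], [A → . c +], [A → . c], [A' → . A], [F → . Y Y], [F → . Y a], [Y → . + A +], [Y → . F g] }  — shift
  I1: { [A → . Y], [A → . c +], [A → . c], [F → . Y Y], [F → . Y a], [Y → + . A +], [Y → . + A +], [Y → . F g] }  — shift
  I2: { [A' → A .] }  — accept
  I3: { [Y → F . g] }  — shift
  I4: { [A → Y .], [F → . Y Y], [F → . Y a], [F → Y . Y], [F → Y . a], [Y → . + A +], [Y → . F g] }  — shift, reduce
  I5: { [A → c . +], [A → c .] }  — shift, reduce
  I6: { [A → c + .] }  — reduce
  I7: { [F → . Y Y], [F → . Y a], [F → Y . Y], [F → Y . a], [F → Y Y .], [Y → . + A +], [Y → . F g] }  — shift, reduce
  I8: { [F → Y a .] }  — reduce
  I9: { [Y → F g .] }  — reduce
  I10: { [Y → + A . +] }  — shift
  I11: { [Y → + A + .] }  — reduce

I4 contains reduce item [A → Y .] and shift items [F → Y . a], [Y → . + A +] — shift-reduce conflict.
I5 contains reduce item [A → c .] and shift item [A → c . +] — shift-reduce conflict.
I7 contains reduce item [F → Y Y .] and shift items [F → Y . a], [Y → . + A +] — shift-reduce conflict.

Answer: Yes — I4: [A → Y .] vs [F → Y . a]; I5: [A → c .] vs [A → c . +]; I7: [F → Y Y .] vs [F → Y . a]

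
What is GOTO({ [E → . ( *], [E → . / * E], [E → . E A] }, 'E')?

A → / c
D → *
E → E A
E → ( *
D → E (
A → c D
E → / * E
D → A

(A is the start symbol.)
{ [A → . / c], [A → . c D], [E → E . A] }

GOTO(I, 'E') = CLOSURE({ [A → αX.β] : [A → α.Xβ] ∈ I, X = 'E' })

Items with dot before 'E', with the dot advanced:
  [E → . E A] → [E → E . A]
Closure of the advanced items:
  [E → E . A] has the dot before A: add [A → . / c], [A → . c D]

GOTO = { [A → . / c], [A → . c D], [E → E . A] }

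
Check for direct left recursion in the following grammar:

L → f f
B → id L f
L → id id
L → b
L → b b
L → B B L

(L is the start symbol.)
L → f f: starts with f
B → id L f: starts with id
L → id id: starts with id
L → b: starts with b
L → b b: starts with b
L → B B L: starts with B

No direct left recursion found.

Answer: No direct left recursion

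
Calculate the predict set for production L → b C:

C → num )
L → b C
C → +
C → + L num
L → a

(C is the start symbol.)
PREDICT(L → b C) = (FIRST(RHS) \ {ε}) ∪ (FOLLOW(L) if ε ∈ FIRST(RHS), i.e. RHS ⇒* ε)
FIRST(b C) = { 'b' }
ε ∉ FIRST(b C), so FOLLOW(L) is not added.
PREDICT(L → b C) = { 'b' }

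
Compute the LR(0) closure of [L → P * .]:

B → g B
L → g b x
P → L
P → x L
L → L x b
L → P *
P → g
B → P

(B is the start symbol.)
To compute CLOSURE, for each item [A → α.Bβ] where B is a non-terminal, add [B → .γ] for all productions B → γ; repeat for the newly added items until nothing changes.

Start with: [L → P * .]
The dot is at the end, so nothing is added.

CLOSURE = { [L → P * .] }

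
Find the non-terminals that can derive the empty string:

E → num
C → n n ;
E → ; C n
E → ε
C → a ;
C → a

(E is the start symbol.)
A non-terminal is nullable if it can derive ε (the empty string): either it has an ε-production, or it has a production whose right-hand side consists entirely of nullable non-terminals.

ε-productions: E → ε
So E is immediately nullable.
No further non-terminal can be added: every production for the remaining non-terminals contains a terminal or a non-nullable non-terminal.
Nullable = { 'E' }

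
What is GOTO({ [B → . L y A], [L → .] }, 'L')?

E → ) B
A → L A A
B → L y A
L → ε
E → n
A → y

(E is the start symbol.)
{ [B → L . y A] }

GOTO(I, 'L') = CLOSURE({ [A → αX.β] : [A → α.Xβ] ∈ I, X = 'L' })

Items with dot before 'L', with the dot advanced:
  [B → . L y A] → [B → L . y A]
Closure adds nothing (no advanced item has the dot before a non-terminal).

GOTO = { [B → L . y A] }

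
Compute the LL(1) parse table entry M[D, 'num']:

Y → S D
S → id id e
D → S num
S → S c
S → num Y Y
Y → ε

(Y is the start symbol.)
To find M[D, 'num'], we find productions for D where 'num' is in the predict set (PREDICT(N → α) = (FIRST(α) \ {ε}) ∪ (FOLLOW(N) if α ⇒* ε)).

Relevant sets:
  FIRST(S) = { 'id', 'num' }

D → S num: PREDICT = { 'id', 'num' }
  'num' is in predict set, so this production goes in M[D, 'num']

M[D, 'num'] = D → S num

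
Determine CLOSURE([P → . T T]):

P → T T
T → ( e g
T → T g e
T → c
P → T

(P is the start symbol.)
{ [P → . T T], [T → . ( e g], [T → . T g e], [T → . c] }

To compute CLOSURE, for each item [A → α.Bβ] where B is a non-terminal, add [B → .γ] for all productions B → γ; repeat for the newly added items until nothing changes.

Start with: [P → . T T]
  [P → . T T] has the dot before T: add [T → . ( e g], [T → . T g e], [T → . c]
No further items can be added.

CLOSURE = { [P → . T T], [T → . ( e g], [T → . T g e], [T → . c] }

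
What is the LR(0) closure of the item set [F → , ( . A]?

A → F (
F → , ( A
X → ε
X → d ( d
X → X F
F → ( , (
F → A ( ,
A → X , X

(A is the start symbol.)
To compute CLOSURE, for each item [A → α.Bβ] where B is a non-terminal, add [B → .γ] for all productions B → γ; repeat for the newly added items until nothing changes.

Start with: [F → , ( . A]
  [F → , ( . A] has the dot before A: add [A → . F (], [A → . X , X]
  [A → . F (] has the dot before F: add [F → . , ( A], [F → . ( , (], [F → . A ( ,]
  [A → . X , X] has the dot before X: add [X → .], [X → . d ( d], [X → . X F]
No further items can be added.

CLOSURE = { [A → . F (], [A → . X , X], [F → , ( . A], [F → . ( , (], [F → . , ( A], [F → . A ( ,], [X → . X F], [X → . d ( d], [X → .] }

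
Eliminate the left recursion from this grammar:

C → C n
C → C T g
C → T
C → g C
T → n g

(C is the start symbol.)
C → T C'
C → g C C'
C' → n C'
C' → T g C'
C' → ε
T → n g

C is directly left-recursive. The standard transformation for
  A → A α₁ | ... | A α_m | β₁ | ... | β_n
is
  A  → β₁ A' | ... | β_n A'
  A' → α₁ A' | ... | α_m A' | ε

C → T becomes C → T C'
C → g C becomes C → g C C'
C → C n becomes C' → n C'
C → C T g becomes C' → T g C'
Add C' → ε

Productions for other non-terminals are unchanged:
  T → n g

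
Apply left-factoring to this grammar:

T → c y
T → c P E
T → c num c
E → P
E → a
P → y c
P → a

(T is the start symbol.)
Left-factoring transforms A → αβ₁ | αβ₂ into A → αA' and A' → β₁ | β₂
(α is the longest common prefix among the alternatives). Repeat until
no nonterminal has two alternatives with a common prefix.

Round 1: T has alternatives sharing prefix 'c'. Introduce T': T → c T'
  Add: T' → y
  Add: T' → P E
  Add: T' → num c

No remaining common prefixes — done.

Resulting grammar:
T → c T'
T' → y
T' → P E
T' → num c
E → P
E → a
P → y c
P → a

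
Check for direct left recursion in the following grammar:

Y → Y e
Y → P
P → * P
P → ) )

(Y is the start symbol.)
Yes, Y is left-recursive

Y → Y e: LEFT RECURSIVE (starts with Y)
Y → P: starts with P
P → * P: starts with '*'
P → ) ): starts with ')'

The grammar has direct left recursion on: Y.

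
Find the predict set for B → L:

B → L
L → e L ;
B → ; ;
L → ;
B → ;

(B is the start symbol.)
PREDICT(B → L) = (FIRST(RHS) \ {ε}) ∪ (FOLLOW(B) if ε ∈ FIRST(RHS), i.e. RHS ⇒* ε)
FIRST(L) = { ';', 'e' }
FIRST(L) = { ';', 'e' }
ε ∉ FIRST(L), so FOLLOW(B) is not added.
PREDICT(B → L) = { ';', 'e' }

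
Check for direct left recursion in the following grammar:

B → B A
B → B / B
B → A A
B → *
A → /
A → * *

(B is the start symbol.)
Direct left recursion occurs when N → N α for some non-terminal N (the right-hand side begins with the left-hand side itself).

B → B A: LEFT RECURSIVE (starts with B)
B → B / B: LEFT RECURSIVE (starts with B)
B → A A: starts with A
B → *: starts with '*'
A → /: starts with '/'
A → * *: starts with '*'

The grammar has direct left recursion on: B.

Answer: Yes, B is left-recursive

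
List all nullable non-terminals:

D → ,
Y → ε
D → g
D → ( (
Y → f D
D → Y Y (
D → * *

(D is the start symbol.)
A non-terminal is nullable if it can derive ε (the empty string): either it has an ε-production, or it has a production whose right-hand side consists entirely of nullable non-terminals.

ε-productions: Y → ε
So Y is immediately nullable.
No further non-terminal can be added: every production for the remaining non-terminals contains a terminal or a non-nullable non-terminal.
Nullable = { 'Y' }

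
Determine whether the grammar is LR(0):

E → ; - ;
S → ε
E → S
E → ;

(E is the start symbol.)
No. Shift-reduce conflict between [S → .] and [E → . ;]

Augment with E' → E and build the canonical LR(0) collection (I0 = CLOSURE({[E' → . E]}), then GOTO on every symbol after a dot until no new states appear). It has 6 states:
  I0: { [E → . ; - ;], [E → . ;], [E → . S], [E' → . E], [S → .] }  — shift, reduce
  I1: { [E → ; . - ;], [E → ; .] }  — shift, reduce
  I2: { [E' → E .] }  — accept
  I3: { [E → S .] }  — reduce
  I4: { [E → ; - . ;] }  — shift
  I5: { [E → ; - ; .] }  — reduce

Conflict in state I0:
  Shift-reduce conflict between [S → .] and [E → . ;]
So the grammar is NOT LR(0).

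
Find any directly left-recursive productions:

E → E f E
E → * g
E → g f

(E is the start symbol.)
Yes, E is left-recursive

Direct left recursion occurs when N → N α for some non-terminal N (the right-hand side begins with the left-hand side itself).

E → E f E: LEFT RECURSIVE (starts with E)
E → * g: starts with '*'
E → g f: starts with g

The grammar has direct left recursion on: E.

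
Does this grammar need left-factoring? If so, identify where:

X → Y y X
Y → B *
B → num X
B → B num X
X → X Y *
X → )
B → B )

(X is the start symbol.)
Left-factoring is needed when two productions for the same non-terminal
share a common prefix on the right-hand side.

Productions for X:
  X → Y y X
  X → X Y *
  X → )
Productions for B:
  B → num X
  B → B num X
  B → B )

Found common prefix 'B' in productions for B

Answer: Yes, B has productions with common prefix 'B'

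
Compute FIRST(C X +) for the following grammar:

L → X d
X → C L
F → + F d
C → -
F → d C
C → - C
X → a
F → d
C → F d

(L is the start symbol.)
FIRST sets of the non-terminals involved (from the grammar, by fixed-point iteration):
  FIRST(C) = { '+', '-', 'd' }

To compute FIRST(C X +), process the symbols left to right:
Symbol C is a non-terminal. Add FIRST(C) \ {ε} = { '+', '-', 'd' }
C is not nullable (ε ∉ FIRST(C)), so stop here.
FIRST(C X +) = { '+', '-', 'd' }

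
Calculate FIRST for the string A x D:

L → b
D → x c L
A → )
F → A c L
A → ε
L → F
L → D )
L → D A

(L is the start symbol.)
FIRST sets of the non-terminals involved (from the grammar, by fixed-point iteration):
  FIRST(A) = { ')', ε }

To compute FIRST(A x D), process the symbols left to right:
Symbol A is a non-terminal. Add FIRST(A) \ {ε} = { ')' }
A is nullable (ε ∈ FIRST(A)), continue to the next symbol.
Symbol x is a terminal. Add 'x' and stop.
FIRST(A x D) = { ')', 'x' }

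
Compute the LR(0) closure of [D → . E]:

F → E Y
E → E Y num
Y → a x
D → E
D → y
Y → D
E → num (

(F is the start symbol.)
To compute CLOSURE, for each item [A → α.Bβ] where B is a non-terminal, add [B → .γ] for all productions B → γ; repeat for the newly added items until nothing changes.

Start with: [D → . E]
  [D → . E] has the dot before E: add [E → . E Y num], [E → . num (]
No further items can be added.

CLOSURE = { [D → . E], [E → . E Y num], [E → . num (] }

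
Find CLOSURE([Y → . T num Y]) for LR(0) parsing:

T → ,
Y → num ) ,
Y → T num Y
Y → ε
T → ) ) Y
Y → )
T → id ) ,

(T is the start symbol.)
{ [T → . ) ) Y], [T → . ,], [T → . id ) ,], [Y → . T num Y] }

To compute CLOSURE, for each item [A → α.Bβ] where B is a non-terminal, add [B → .γ] for all productions B → γ; repeat for the newly added items until nothing changes.

Start with: [Y → . T num Y]
  [Y → . T num Y] has the dot before T: add [T → . ,], [T → . ) ) Y], [T → . id ) ,]
No further items can be added.

CLOSURE = { [T → . ) ) Y], [T → . ,], [T → . id ) ,], [Y → . T num Y] }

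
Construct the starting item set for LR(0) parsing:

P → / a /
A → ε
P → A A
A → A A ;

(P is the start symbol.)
First, augment the grammar with P' → P
I₀ = CLOSURE({ [P' → . P] }):
  [P' → . P] has the dot before P: add [P → . / a /], [P → . A A]
  [P → . A A] has the dot before A: add [A → .], [A → . A A ;]
No further items can be added.

I₀ = { [A → . A A ;], [A → .], [P → . / a /], [P → . A A], [P' → . P] }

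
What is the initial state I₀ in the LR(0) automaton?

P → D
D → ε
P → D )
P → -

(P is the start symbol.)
First, augment the grammar with P' → P
I₀ = CLOSURE({ [P' → . P] }):
  [P' → . P] has the dot before P: add [P → . D], [P → . D )], [P → . -]
  [P → . D] has the dot before D: add [D → .]
No further items can be added.

I₀ = { [D → .], [P → . -], [P → . D )], [P → . D], [P' → . P] }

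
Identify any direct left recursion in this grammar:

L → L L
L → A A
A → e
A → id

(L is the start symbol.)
Direct left recursion occurs when N → N α for some non-terminal N (the right-hand side begins with the left-hand side itself).

L → L L: LEFT RECURSIVE (starts with L)
L → A A: starts with A
A → e: starts with e
A → id: starts with id

The grammar has direct left recursion on: L.

Answer: Yes, L is left-recursive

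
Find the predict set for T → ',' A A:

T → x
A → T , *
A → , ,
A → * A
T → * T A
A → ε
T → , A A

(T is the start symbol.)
{ ',' }

PREDICT(T → ',' A A) = (FIRST(RHS) \ {ε}) ∪ (FOLLOW(T) if ε ∈ FIRST(RHS), i.e. RHS ⇒* ε)
FIRST(',' A A) = { ',' }
ε ∉ FIRST(',' A A), so FOLLOW(T) is not added.
PREDICT(T → ',' A A) = { ',' }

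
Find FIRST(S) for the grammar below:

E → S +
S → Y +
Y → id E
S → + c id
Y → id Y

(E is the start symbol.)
{ '+', 'id' }

FIRST sets of the other non-terminals involved (by the same procedure, iterated to a fixed point):
  FIRST(Y) = { 'id' }

From S → Y +:
  - Y is a non-terminal: add FIRST(Y) \ {ε} = { 'id' }
    Y is not nullable, so stop
From S → + c id:
  - '+' is a terminal: add '+' and stop

Collecting: FIRST(S) = { '+', 'id' }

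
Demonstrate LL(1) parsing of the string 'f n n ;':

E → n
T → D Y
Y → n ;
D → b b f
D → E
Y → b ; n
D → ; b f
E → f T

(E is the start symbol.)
LL(1) parsing maintains a stack (initially the start symbol over $) and the input. At each step: if the stack top is a terminal, match it against the current input token; if it is a non-terminal N, replace it with the RHS of M[N, lookahead] (the unique production whose predict set contains the lookahead).

Stack is shown with the top on the left.

Stack  Input      Action
------------------------
E $    f n n ; $  output E → f T
f T $  f n n ; $  match 'f'
T $    n n ; $    output T → D Y
D Y $  n n ; $    output D → E
E Y $  n n ; $    output E → n
n Y $  n n ; $    match 'n'
Y $    n ; $      output Y → n ;
n ; $  n ; $      match 'n'
; $    ; $        match ';'
$      $          accept

The string is accepted.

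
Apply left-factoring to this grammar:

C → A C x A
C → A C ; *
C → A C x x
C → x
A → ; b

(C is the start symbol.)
Left-factoring transforms A → αβ₁ | αβ₂ into A → αA' and A' → β₁ | β₂
(α is the longest common prefix among the alternatives). Repeat until
no nonterminal has two alternatives with a common prefix.

Round 1: C has alternatives sharing prefix 'A C'. Introduce C': C → A C C'
  Add: C' → x A
  Add: C' → ; *
  Add: C' → x x

Round 2: C' has alternatives sharing prefix 'x'. Introduce C'': C' → x C''
  Add: C'' → A
  Add: C'' → x

No remaining common prefixes — done.

Resulting grammar:
C → A C C'
C' → x C''
C'' → A
C'' → x
C' → ; *
C → x
A → ; b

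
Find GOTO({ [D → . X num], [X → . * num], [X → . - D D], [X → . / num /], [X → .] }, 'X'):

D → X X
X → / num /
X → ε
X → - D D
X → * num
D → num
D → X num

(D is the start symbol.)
{ [D → X . num] }

GOTO(I, 'X') = CLOSURE({ [A → αX.β] : [A → α.Xβ] ∈ I, X = 'X' })

Items with dot before 'X', with the dot advanced:
  [D → . X num] → [D → X . num]
Closure adds nothing (no advanced item has the dot before a non-terminal).

GOTO = { [D → X . num] }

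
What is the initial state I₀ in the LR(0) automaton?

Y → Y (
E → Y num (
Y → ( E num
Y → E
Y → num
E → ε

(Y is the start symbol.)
First, augment the grammar with Y' → Y
I₀ = CLOSURE({ [Y' → . Y] }):
  [Y' → . Y] has the dot before Y: add [Y → . Y (], [Y → . ( E num], [Y → . E], [Y → . num]
  [Y → . E] has the dot before E: add [E → . Y num (], [E → .]
No further items can be added.

I₀ = { [E → . Y num (], [E → .], [Y → . ( E num], [Y → . E], [Y → . Y (], [Y → . num], [Y' → . Y] }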